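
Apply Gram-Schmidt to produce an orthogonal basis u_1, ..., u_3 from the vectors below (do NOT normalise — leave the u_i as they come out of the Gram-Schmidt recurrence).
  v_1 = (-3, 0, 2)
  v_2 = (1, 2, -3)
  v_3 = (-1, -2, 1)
Orthogonal basis:
  u_1 = (-3, 0, 2)
  u_2 = (-14/13, 2, -21/13)
  u_3 = (-48/101, -84/101, -72/101)

Apply the Gram-Schmidt recurrence
  u_1 = v_1
  u_i = v_i − Σ_{j<i} ((v_i · u_j) / (u_j · u_j)) · u_j.

Step by step this gives:
  u_1 = (-3, 0, 2)
  u_2 = (-14/13, 2, -21/13)
  u_3 = (-48/101, -84/101, -72/101)

Orthogonality check:
  u_2 · u_1 = 0 (should be 0)
  u_3 · u_1 = 0 (should be 0)
  u_3 · u_2 = 0 (should be 0)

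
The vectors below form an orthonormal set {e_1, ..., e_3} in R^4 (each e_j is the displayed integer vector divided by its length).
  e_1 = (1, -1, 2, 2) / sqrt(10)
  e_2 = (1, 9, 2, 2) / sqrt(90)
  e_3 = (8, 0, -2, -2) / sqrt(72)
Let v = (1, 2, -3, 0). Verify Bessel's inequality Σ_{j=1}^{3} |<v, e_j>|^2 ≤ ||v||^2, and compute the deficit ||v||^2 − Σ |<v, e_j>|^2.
Σ |<v, e_j>|^2 = 19/2; ||v||^2 = 14; deficit = 9/2

Write each e_j = u_j / sqrt(<u_j, u_j>) where u_j is the displayed integer vector. Then <v, e_j> = <v, u_j> / sqrt(<u_j, u_j>), so |<v, e_j>|^2 = <v, u_j>^2 / <u_j, u_j>.
Coefficients: <v, e_1> = -7/sqrt(10), <v, e_2> = 13/sqrt(90), <v, e_3> = 14/sqrt(72).
Square and sum: Σ |<v, e_j>|^2 = 19/2.
Compute ||v||^2 = v·v = 14.
Deficit = 14 − 19/2 = 9/2 ≥ 0, confirming Bessel's inequality. (The deficit equals ||v − Σ <v,e_j> e_j||^2, the squared distance from v to span{e_j}.)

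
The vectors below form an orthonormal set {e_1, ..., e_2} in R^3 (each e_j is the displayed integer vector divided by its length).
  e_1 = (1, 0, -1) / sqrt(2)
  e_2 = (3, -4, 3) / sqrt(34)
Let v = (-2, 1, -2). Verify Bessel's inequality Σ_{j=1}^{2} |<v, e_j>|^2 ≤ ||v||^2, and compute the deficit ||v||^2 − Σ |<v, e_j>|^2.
Σ |<v, e_j>|^2 = 128/17; ||v||^2 = 9; deficit = 25/17

Write each e_j = u_j / sqrt(<u_j, u_j>) where u_j is the displayed integer vector. Then <v, e_j> = <v, u_j> / sqrt(<u_j, u_j>), so |<v, e_j>|^2 = <v, u_j>^2 / <u_j, u_j>.
Coefficients: <v, e_1> = 0/sqrt(2), <v, e_2> = -16/sqrt(34).
Square and sum: Σ |<v, e_j>|^2 = 128/17.
Compute ||v||^2 = v·v = 9.
Deficit = 9 − 128/17 = 25/17 ≥ 0, confirming Bessel's inequality. (The deficit equals ||v − Σ <v,e_j> e_j||^2, the squared distance from v to span{e_j}.)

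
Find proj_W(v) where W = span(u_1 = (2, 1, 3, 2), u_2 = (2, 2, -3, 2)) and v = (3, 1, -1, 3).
proj_W(v) = (978/377, 785/377, -309/377, 978/377)

Set up U = [u_1 | ... | u_2] ∈ R^(4×2). The projector onto W = col(U) is P = U (U^T U)^(-1) U^T.
Compute U^T U =
  [18, 1]
  [1, 21],
and U^T v = (10, 17).
Solve U^T U · c = U^T v for the coefficients: c = (193/377, 296/377). The projection is proj_W(v) = U c.
Check: (v - proj_W(v)) · u_1 = 0  (should be 0).
Check: (v - proj_W(v)) · u_2 = 0  (should be 0).
Result: proj_W(v) = (978/377, 785/377, -309/377, 978/377).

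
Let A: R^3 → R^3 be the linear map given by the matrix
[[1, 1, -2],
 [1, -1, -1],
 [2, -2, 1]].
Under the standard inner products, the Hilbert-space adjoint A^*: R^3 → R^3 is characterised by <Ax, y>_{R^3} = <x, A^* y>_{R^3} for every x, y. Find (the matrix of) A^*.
A^* = A^T =
[[1, 1, 2],
 [1, -1, -2],
 [-2, -1, 1]]

For real matrices with standard dot products, the defining identity <Ax, y> = <x, A^* y> gives (Ax)^T y = x^T (A^*) y, i.e. x^T A^T y = x^T (A^*) y. Since this holds for all x, y, we must have A^* = A^T. Therefore
A^* =
[[1, 1, 2],
 [1, -1, -2],
 [-2, -1, 1]].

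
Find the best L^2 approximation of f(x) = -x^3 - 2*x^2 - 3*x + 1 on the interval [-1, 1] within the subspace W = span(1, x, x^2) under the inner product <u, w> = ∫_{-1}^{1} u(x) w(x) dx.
g(x) = -2*x^2 - 18*x/5 + 1

The best approximation g ∈ W is the orthogonal projection of f onto W. Writing g = a_0 + a_1 x + a_2 x^2, the coefficients solve the normal equations G · a = b where
  G_{ij} = <φ_i, φ_j> and b_i = <f, φ_i>, with φ_0 = 1, φ_1 = x, φ_2 = x^2.
G =
  [2, 0, 2/3]
  [0, 2/3, 0]
  [2/3, 0, 2/5],
b = (2/3, -12/5, -2/15).
Solving gives a_0 = 1, a_1 = -18/5, a_2 = -2, so
  g(x) = -2*x^2 - 18*x/5 + 1.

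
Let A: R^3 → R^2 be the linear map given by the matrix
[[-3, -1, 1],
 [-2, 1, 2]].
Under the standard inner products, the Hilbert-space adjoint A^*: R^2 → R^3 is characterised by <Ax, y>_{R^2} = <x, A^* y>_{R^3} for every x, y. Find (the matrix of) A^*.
A^* = A^T =
[[-3, -2],
 [-1, 1],
 [1, 2]]

For real matrices with standard dot products, the defining identity <Ax, y> = <x, A^* y> gives (Ax)^T y = x^T (A^*) y, i.e. x^T A^T y = x^T (A^*) y. Since this holds for all x, y, we must have A^* = A^T. Therefore
A^* =
[[-3, -2],
 [-1, 1],
 [1, 2]].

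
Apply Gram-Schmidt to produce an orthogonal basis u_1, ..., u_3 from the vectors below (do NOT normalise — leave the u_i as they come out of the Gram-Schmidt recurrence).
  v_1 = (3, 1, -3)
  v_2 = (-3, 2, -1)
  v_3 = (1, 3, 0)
Orthogonal basis:
  u_1 = (3, 1, -3)
  u_2 = (-45/19, 42/19, -31/19)
  u_3 = (41/50, 246/125, 369/250)

Apply the Gram-Schmidt recurrence
  u_1 = v_1
  u_i = v_i − Σ_{j<i} ((v_i · u_j) / (u_j · u_j)) · u_j.

Step by step this gives:
  u_1 = (3, 1, -3)
  u_2 = (-45/19, 42/19, -31/19)
  u_3 = (41/50, 246/125, 369/250)

Orthogonality check:
  u_2 · u_1 = 0 (should be 0)
  u_3 · u_1 = 0 (should be 0)
  u_3 · u_2 = 0 (should be 0)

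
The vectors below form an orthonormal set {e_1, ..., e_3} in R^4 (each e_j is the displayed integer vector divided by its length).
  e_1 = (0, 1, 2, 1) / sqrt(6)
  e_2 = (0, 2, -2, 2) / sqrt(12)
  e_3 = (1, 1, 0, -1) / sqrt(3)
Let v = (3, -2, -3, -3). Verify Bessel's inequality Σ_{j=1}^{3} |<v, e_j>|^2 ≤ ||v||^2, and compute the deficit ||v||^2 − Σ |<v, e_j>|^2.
Σ |<v, e_j>|^2 = 161/6; ||v||^2 = 31; deficit = 25/6

Write each e_j = u_j / sqrt(<u_j, u_j>) where u_j is the displayed integer vector. Then <v, e_j> = <v, u_j> / sqrt(<u_j, u_j>), so |<v, e_j>|^2 = <v, u_j>^2 / <u_j, u_j>.
Coefficients: <v, e_1> = -11/sqrt(6), <v, e_2> = -4/sqrt(12), <v, e_3> = 4/sqrt(3).
Square and sum: Σ |<v, e_j>|^2 = 161/6.
Compute ||v||^2 = v·v = 31.
Deficit = 31 − 161/6 = 25/6 ≥ 0, confirming Bessel's inequality. (The deficit equals ||v − Σ <v,e_j> e_j||^2, the squared distance from v to span{e_j}.)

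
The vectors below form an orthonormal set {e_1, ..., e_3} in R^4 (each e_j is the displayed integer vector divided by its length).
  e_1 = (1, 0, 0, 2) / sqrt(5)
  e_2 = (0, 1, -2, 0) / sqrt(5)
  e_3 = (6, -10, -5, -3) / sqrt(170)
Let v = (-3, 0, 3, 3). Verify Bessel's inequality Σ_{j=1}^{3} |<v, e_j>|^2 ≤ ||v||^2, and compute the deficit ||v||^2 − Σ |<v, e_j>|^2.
Σ |<v, e_j>|^2 = 1647/85; ||v||^2 = 27; deficit = 648/85

Write each e_j = u_j / sqrt(<u_j, u_j>) where u_j is the displayed integer vector. Then <v, e_j> = <v, u_j> / sqrt(<u_j, u_j>), so |<v, e_j>|^2 = <v, u_j>^2 / <u_j, u_j>.
Coefficients: <v, e_1> = 3/sqrt(5), <v, e_2> = -6/sqrt(5), <v, e_3> = -42/sqrt(170).
Square and sum: Σ |<v, e_j>|^2 = 1647/85.
Compute ||v||^2 = v·v = 27.
Deficit = 27 − 1647/85 = 648/85 ≥ 0, confirming Bessel's inequality. (The deficit equals ||v − Σ <v,e_j> e_j||^2, the squared distance from v to span{e_j}.)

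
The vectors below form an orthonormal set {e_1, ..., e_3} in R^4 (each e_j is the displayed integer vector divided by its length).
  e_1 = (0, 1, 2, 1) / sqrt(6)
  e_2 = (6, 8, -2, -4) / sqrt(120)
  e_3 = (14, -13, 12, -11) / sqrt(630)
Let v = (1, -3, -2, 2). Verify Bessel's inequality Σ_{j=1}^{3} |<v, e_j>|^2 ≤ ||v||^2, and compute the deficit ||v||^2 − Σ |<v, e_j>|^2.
Σ |<v, e_j>|^2 = 149/18; ||v||^2 = 18; deficit = 175/18

Write each e_j = u_j / sqrt(<u_j, u_j>) where u_j is the displayed integer vector. Then <v, e_j> = <v, u_j> / sqrt(<u_j, u_j>), so |<v, e_j>|^2 = <v, u_j>^2 / <u_j, u_j>.
Coefficients: <v, e_1> = -5/sqrt(6), <v, e_2> = -22/sqrt(120), <v, e_3> = 7/sqrt(630).
Square and sum: Σ |<v, e_j>|^2 = 149/18.
Compute ||v||^2 = v·v = 18.
Deficit = 18 − 149/18 = 175/18 ≥ 0, confirming Bessel's inequality. (The deficit equals ||v − Σ <v,e_j> e_j||^2, the squared distance from v to span{e_j}.)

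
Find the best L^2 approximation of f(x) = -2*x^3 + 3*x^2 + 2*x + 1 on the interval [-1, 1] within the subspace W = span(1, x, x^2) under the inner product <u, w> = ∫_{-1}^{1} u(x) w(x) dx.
g(x) = 3*x^2 + 4*x/5 + 1

The best approximation g ∈ W is the orthogonal projection of f onto W. Writing g = a_0 + a_1 x + a_2 x^2, the coefficients solve the normal equations G · a = b where
  G_{ij} = <φ_i, φ_j> and b_i = <f, φ_i>, with φ_0 = 1, φ_1 = x, φ_2 = x^2.
G =
  [2, 0, 2/3]
  [0, 2/3, 0]
  [2/3, 0, 2/5],
b = (4, 8/15, 28/15).
Solving gives a_0 = 1, a_1 = 4/5, a_2 = 3, so
  g(x) = 3*x^2 + 4*x/5 + 1.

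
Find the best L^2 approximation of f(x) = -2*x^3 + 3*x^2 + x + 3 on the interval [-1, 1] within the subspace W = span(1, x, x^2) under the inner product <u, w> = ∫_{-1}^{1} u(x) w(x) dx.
g(x) = 3*x^2 - x/5 + 3

The best approximation g ∈ W is the orthogonal projection of f onto W. Writing g = a_0 + a_1 x + a_2 x^2, the coefficients solve the normal equations G · a = b where
  G_{ij} = <φ_i, φ_j> and b_i = <f, φ_i>, with φ_0 = 1, φ_1 = x, φ_2 = x^2.
G =
  [2, 0, 2/3]
  [0, 2/3, 0]
  [2/3, 0, 2/5],
b = (8, -2/15, 16/5).
Solving gives a_0 = 3, a_1 = -1/5, a_2 = 3, so
  g(x) = 3*x^2 - x/5 + 3.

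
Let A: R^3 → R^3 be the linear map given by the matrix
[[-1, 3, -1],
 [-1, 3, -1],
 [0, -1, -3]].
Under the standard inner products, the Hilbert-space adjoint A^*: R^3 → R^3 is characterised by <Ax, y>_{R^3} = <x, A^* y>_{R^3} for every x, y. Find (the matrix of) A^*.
A^* = A^T =
[[-1, -1, 0],
 [3, 3, -1],
 [-1, -1, -3]]

For real matrices with standard dot products, the defining identity <Ax, y> = <x, A^* y> gives (Ax)^T y = x^T (A^*) y, i.e. x^T A^T y = x^T (A^*) y. Since this holds for all x, y, we must have A^* = A^T. Therefore
A^* =
[[-1, -1, 0],
 [3, 3, -1],
 [-1, -1, -3]].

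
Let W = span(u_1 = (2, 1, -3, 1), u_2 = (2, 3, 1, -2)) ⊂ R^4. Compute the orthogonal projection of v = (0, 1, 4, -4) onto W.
proj_W(v) = (-45/133, 465/266, 165/38, -405/133)

Set up U = [u_1 | ... | u_2] ∈ R^(4×2). The projector onto W = col(U) is P = U (U^T U)^(-1) U^T.
Compute U^T U =
  [15, 2]
  [2, 18],
and U^T v = (-15, 15).
Solve U^T U · c = U^T v for the coefficients: c = (-150/133, 255/266). The projection is proj_W(v) = U c.
Check: (v - proj_W(v)) · u_1 = 0  (should be 0).
Check: (v - proj_W(v)) · u_2 = 0  (should be 0).
Result: proj_W(v) = (-45/133, 465/266, 165/38, -405/133).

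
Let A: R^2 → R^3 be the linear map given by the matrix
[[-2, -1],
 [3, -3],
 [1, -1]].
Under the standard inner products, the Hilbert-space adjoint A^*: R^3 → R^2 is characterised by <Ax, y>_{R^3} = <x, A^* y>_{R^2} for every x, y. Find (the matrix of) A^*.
A^* = A^T =
[[-2, 3, 1],
 [-1, -3, -1]]

For real matrices with standard dot products, the defining identity <Ax, y> = <x, A^* y> gives (Ax)^T y = x^T (A^*) y, i.e. x^T A^T y = x^T (A^*) y. Since this holds for all x, y, we must have A^* = A^T. Therefore
A^* =
[[-2, 3, 1],
 [-1, -3, -1]].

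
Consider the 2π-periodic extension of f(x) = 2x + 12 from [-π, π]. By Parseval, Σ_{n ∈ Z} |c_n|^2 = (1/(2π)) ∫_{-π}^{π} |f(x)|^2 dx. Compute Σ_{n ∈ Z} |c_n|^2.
Σ |c_n|^2 = 4π^2/3 + 144

Expand and integrate term by term over [-π, π]:
  ∫ (2x)^2 dx = 4·(2π^3/3); ∫ 2·2·(12)·x dx = 0 (odd integrand); ∫ 12^2 dx = 144·2π.
So (1/(2π)) ∫_{-π}^{π} (2x + 12)^2 dx = 4π^2/3 + 144 = 4π^2/3 + 144.
Parseval ⇒ Σ |c_n|^2 = 4π^2/3 + 144.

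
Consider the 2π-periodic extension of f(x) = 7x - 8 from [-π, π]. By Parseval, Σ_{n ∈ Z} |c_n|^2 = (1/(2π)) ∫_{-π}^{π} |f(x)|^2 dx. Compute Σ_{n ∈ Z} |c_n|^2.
Σ |c_n|^2 = 49π^2/3 + 64

Expand and integrate term by term over [-π, π]:
  ∫ (7x)^2 dx = 49·(2π^3/3); ∫ 2·7·(-8)·x dx = 0 (odd integrand); ∫ (-8)^2 dx = 64·2π.
So (1/(2π)) ∫_{-π}^{π} (7x - 8)^2 dx = 49π^2/3 + 64 = 49π^2/3 + 64.
Parseval ⇒ Σ |c_n|^2 = 49π^2/3 + 64.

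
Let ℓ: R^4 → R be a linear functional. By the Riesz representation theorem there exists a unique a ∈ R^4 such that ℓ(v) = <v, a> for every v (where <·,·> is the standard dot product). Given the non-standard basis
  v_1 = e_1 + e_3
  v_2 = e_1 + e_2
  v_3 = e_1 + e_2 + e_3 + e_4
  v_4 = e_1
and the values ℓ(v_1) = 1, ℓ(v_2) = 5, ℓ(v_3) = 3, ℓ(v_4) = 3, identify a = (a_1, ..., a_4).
a = (3, 2, -2, 0)

Write a = (a_1, ..., a_4) in the standard basis. For each basis vector v_i, ℓ(v_i) = <v_i, a> is a linear equation in the a_j's. Collect the n equations into a matrix system V a = ℓ, where row i of V is v_i (expressed in the standard basis). Since V is invertible (lower-triangular with 1s on the diagonal, up to permutation), solve by back-substitution:
  V =
[[1, 0, 1, 0],
 [1, 1, 0, 0],
 [1, 1, 1, 1],
 [1, 0, 0, 0]]
  V a = (1, 5, 3, 3)
Solving gives a = (3, 2, -2, 0).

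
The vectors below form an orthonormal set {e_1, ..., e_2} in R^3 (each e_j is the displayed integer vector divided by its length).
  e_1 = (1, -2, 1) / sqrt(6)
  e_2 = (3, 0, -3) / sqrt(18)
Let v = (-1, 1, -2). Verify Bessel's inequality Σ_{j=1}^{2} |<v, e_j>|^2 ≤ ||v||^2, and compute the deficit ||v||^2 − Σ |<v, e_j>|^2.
Σ |<v, e_j>|^2 = 14/3; ||v||^2 = 6; deficit = 4/3

Write each e_j = u_j / sqrt(<u_j, u_j>) where u_j is the displayed integer vector. Then <v, e_j> = <v, u_j> / sqrt(<u_j, u_j>), so |<v, e_j>|^2 = <v, u_j>^2 / <u_j, u_j>.
Coefficients: <v, e_1> = -5/sqrt(6), <v, e_2> = 3/sqrt(18).
Square and sum: Σ |<v, e_j>|^2 = 14/3.
Compute ||v||^2 = v·v = 6.
Deficit = 6 − 14/3 = 4/3 ≥ 0, confirming Bessel's inequality. (The deficit equals ||v − Σ <v,e_j> e_j||^2, the squared distance from v to span{e_j}.)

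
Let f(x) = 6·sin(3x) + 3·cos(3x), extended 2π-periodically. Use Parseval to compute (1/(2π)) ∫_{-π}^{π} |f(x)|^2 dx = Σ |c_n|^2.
Σ |c_n|^2 = 45/2

Expand |f|^2 and use orthogonality of {sin(nx), cos(mx)} on [-π, π]:
  ∫_{-π}^{π} sin(nx)^2 dx = π, ∫ cos(mx)^2 dx = π, and cross terms integrate to 0.
So ∫_{-π}^{π} f(x)^2 dx = 6^2 · π + 3^2 · π = (36 + 9)π.
Divide by 2π: (36 + 9)/2 = 45/2.
By Parseval, this equals Σ |c_n|^2.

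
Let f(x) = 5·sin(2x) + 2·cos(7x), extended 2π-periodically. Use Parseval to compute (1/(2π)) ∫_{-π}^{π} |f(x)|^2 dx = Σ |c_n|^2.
Σ |c_n|^2 = 29/2

Expand |f|^2 and use orthogonality of {sin(nx), cos(mx)} on [-π, π]:
  ∫_{-π}^{π} sin(nx)^2 dx = π, ∫ cos(mx)^2 dx = π, and cross terms integrate to 0.
So ∫_{-π}^{π} f(x)^2 dx = 5^2 · π + 2^2 · π = (25 + 4)π.
Divide by 2π: (25 + 4)/2 = 29/2.
By Parseval, this equals Σ |c_n|^2.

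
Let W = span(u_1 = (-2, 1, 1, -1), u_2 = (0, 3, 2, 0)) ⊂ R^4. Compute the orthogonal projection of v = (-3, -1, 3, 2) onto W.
proj_W(v) = (-21/11, 6/11, 15/22, -21/22)

Set up U = [u_1 | ... | u_2] ∈ R^(4×2). The projector onto W = col(U) is P = U (U^T U)^(-1) U^T.
Compute U^T U =
  [7, 5]
  [5, 13],
and U^T v = (6, 3).
Solve U^T U · c = U^T v for the coefficients: c = (21/22, -3/22). The projection is proj_W(v) = U c.
Check: (v - proj_W(v)) · u_1 = 0  (should be 0).
Check: (v - proj_W(v)) · u_2 = 0  (should be 0).
Result: proj_W(v) = (-21/11, 6/11, 15/22, -21/22).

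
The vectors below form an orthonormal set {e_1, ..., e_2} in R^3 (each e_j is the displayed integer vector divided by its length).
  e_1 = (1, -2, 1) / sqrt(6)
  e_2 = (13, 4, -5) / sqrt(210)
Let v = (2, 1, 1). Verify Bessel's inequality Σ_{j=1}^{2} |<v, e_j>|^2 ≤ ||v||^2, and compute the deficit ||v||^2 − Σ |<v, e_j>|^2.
Σ |<v, e_j>|^2 = 22/7; ||v||^2 = 6; deficit = 20/7

Write each e_j = u_j / sqrt(<u_j, u_j>) where u_j is the displayed integer vector. Then <v, e_j> = <v, u_j> / sqrt(<u_j, u_j>), so |<v, e_j>|^2 = <v, u_j>^2 / <u_j, u_j>.
Coefficients: <v, e_1> = 1/sqrt(6), <v, e_2> = 25/sqrt(210).
Square and sum: Σ |<v, e_j>|^2 = 22/7.
Compute ||v||^2 = v·v = 6.
Deficit = 6 − 22/7 = 20/7 ≥ 0, confirming Bessel's inequality. (The deficit equals ||v − Σ <v,e_j> e_j||^2, the squared distance from v to span{e_j}.)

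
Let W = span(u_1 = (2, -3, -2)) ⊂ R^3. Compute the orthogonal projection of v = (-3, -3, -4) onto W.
proj_W(v) = (22/17, -33/17, -22/17)

Set up U = [u_1 | ... | u_1] ∈ R^(3×1). The projector onto W = col(U) is P = U (U^T U)^(-1) U^T.
Compute U^T U =
  [17],
and U^T v = (11).
Solve U^T U · c = U^T v for the coefficients: c = (11/17). The projection is proj_W(v) = U c.
Check: (v - proj_W(v)) · u_1 = 0  (should be 0).
Result: proj_W(v) = (22/17, -33/17, -22/17).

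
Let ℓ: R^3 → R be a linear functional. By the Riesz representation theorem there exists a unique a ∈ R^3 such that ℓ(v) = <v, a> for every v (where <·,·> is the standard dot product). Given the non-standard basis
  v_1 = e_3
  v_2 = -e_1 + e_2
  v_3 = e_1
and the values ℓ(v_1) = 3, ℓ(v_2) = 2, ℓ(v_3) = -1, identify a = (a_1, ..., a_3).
a = (-1, 1, 3)

Write a = (a_1, ..., a_3) in the standard basis. For each basis vector v_i, ℓ(v_i) = <v_i, a> is a linear equation in the a_j's. Collect the n equations into a matrix system V a = ℓ, where row i of V is v_i (expressed in the standard basis). Since V is invertible (lower-triangular with 1s on the diagonal, up to permutation), solve by back-substitution:
  V =
[[0, 0, 1],
 [-1, 1, 0],
 [1, 0, 0]]
  V a = (3, 2, -1)
Solving gives a = (-1, 1, 3).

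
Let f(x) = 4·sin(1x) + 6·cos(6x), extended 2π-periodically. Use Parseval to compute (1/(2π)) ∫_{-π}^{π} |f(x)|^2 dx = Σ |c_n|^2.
Σ |c_n|^2 = 26

Expand |f|^2 and use orthogonality of {sin(nx), cos(mx)} on [-π, π]:
  ∫_{-π}^{π} sin(nx)^2 dx = π, ∫ cos(mx)^2 dx = π, and cross terms integrate to 0.
So ∫_{-π}^{π} f(x)^2 dx = 4^2 · π + 6^2 · π = (16 + 36)π.
Divide by 2π: (16 + 36)/2 = 26.
By Parseval, this equals Σ |c_n|^2.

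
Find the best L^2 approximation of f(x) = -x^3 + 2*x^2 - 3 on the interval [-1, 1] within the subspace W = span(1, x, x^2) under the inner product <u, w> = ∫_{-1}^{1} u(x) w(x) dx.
g(x) = 2*x^2 - 3*x/5 - 3

The best approximation g ∈ W is the orthogonal projection of f onto W. Writing g = a_0 + a_1 x + a_2 x^2, the coefficients solve the normal equations G · a = b where
  G_{ij} = <φ_i, φ_j> and b_i = <f, φ_i>, with φ_0 = 1, φ_1 = x, φ_2 = x^2.
G =
  [2, 0, 2/3]
  [0, 2/3, 0]
  [2/3, 0, 2/5],
b = (-14/3, -2/5, -6/5).
Solving gives a_0 = -3, a_1 = -3/5, a_2 = 2, so
  g(x) = 2*x^2 - 3*x/5 - 3.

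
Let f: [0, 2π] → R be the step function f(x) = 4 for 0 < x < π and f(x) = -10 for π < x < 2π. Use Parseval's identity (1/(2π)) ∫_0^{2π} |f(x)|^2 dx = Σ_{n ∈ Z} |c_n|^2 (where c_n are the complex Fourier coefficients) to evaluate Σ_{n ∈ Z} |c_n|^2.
Σ |c_n|^2 = 58

Parseval equates the L^2 energy of f (normalised by 1/(2π)) with the ℓ^2 sum of its Fourier coefficients: (1/(2π)) ∫_0^{2π} |f|^2 = Σ |c_n|^2.
Compute the left side: (1/(2π)) [∫_0^π 4^2 dx + ∫_π^{2π} (-10)^2 dx] = (1/(2π)) · (16π + 100π) = (16 + 100)/2 = 58.
So Σ_{n ∈ Z} |c_n|^2 = 58.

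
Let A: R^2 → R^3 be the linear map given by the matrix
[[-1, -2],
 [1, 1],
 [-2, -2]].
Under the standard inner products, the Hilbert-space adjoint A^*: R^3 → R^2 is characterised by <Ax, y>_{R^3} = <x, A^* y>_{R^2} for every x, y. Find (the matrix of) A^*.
A^* = A^T =
[[-1, 1, -2],
 [-2, 1, -2]]

For real matrices with standard dot products, the defining identity <Ax, y> = <x, A^* y> gives (Ax)^T y = x^T (A^*) y, i.e. x^T A^T y = x^T (A^*) y. Since this holds for all x, y, we must have A^* = A^T. Therefore
A^* =
[[-1, 1, -2],
 [-2, 1, -2]].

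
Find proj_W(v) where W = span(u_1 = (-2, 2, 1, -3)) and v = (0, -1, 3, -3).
proj_W(v) = (-10/9, 10/9, 5/9, -5/3)

Set up U = [u_1 | ... | u_1] ∈ R^(4×1). The projector onto W = col(U) is P = U (U^T U)^(-1) U^T.
Compute U^T U =
  [18],
and U^T v = (10).
Solve U^T U · c = U^T v for the coefficients: c = (5/9). The projection is proj_W(v) = U c.
Check: (v - proj_W(v)) · u_1 = 0  (should be 0).
Result: proj_W(v) = (-10/9, 10/9, 5/9, -5/3).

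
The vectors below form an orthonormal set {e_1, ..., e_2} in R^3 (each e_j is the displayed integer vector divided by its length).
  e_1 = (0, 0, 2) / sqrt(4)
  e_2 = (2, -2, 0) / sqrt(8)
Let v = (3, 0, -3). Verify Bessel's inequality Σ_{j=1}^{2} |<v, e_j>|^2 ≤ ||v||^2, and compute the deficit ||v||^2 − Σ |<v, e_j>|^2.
Σ |<v, e_j>|^2 = 27/2; ||v||^2 = 18; deficit = 9/2

Write each e_j = u_j / sqrt(<u_j, u_j>) where u_j is the displayed integer vector. Then <v, e_j> = <v, u_j> / sqrt(<u_j, u_j>), so |<v, e_j>|^2 = <v, u_j>^2 / <u_j, u_j>.
Coefficients: <v, e_1> = -6/sqrt(4), <v, e_2> = 6/sqrt(8).
Square and sum: Σ |<v, e_j>|^2 = 27/2.
Compute ||v||^2 = v·v = 18.
Deficit = 18 − 27/2 = 9/2 ≥ 0, confirming Bessel's inequality. (The deficit equals ||v − Σ <v,e_j> e_j||^2, the squared distance from v to span{e_j}.)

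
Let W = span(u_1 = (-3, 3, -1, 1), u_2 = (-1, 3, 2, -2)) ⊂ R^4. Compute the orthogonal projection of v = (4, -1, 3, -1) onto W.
proj_W(v) = (439/148, -267/148, 347/148, -347/148)

Set up U = [u_1 | ... | u_2] ∈ R^(4×2). The projector onto W = col(U) is P = U (U^T U)^(-1) U^T.
Compute U^T U =
  [20, 8]
  [8, 18],
and U^T v = (-19, 1).
Solve U^T U · c = U^T v for the coefficients: c = (-175/148, 43/74). The projection is proj_W(v) = U c.
Check: (v - proj_W(v)) · u_1 = 0  (should be 0).
Check: (v - proj_W(v)) · u_2 = 0  (should be 0).
Result: proj_W(v) = (439/148, -267/148, 347/148, -347/148).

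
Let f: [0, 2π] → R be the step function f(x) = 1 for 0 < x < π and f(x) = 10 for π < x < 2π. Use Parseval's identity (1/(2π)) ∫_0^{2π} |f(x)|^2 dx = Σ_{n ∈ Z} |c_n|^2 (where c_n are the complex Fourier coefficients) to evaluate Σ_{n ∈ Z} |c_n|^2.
Σ |c_n|^2 = 101/2

Parseval equates the L^2 energy of f (normalised by 1/(2π)) with the ℓ^2 sum of its Fourier coefficients: (1/(2π)) ∫_0^{2π} |f|^2 = Σ |c_n|^2.
Compute the left side: (1/(2π)) [∫_0^π 1^2 dx + ∫_π^{2π} 10^2 dx] = (1/(2π)) · (1π + 100π) = (1 + 100)/2 = 101/2.
So Σ_{n ∈ Z} |c_n|^2 = 101/2.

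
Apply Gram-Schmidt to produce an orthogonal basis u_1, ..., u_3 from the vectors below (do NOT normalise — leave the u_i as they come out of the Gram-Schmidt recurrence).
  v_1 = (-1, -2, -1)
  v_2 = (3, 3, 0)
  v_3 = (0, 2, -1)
Orthogonal basis:
  u_1 = (-1, -2, -1)
  u_2 = (3/2, 0, -3/2)
  u_3 = (-1, 1, -1)

Apply the Gram-Schmidt recurrence
  u_1 = v_1
  u_i = v_i − Σ_{j<i} ((v_i · u_j) / (u_j · u_j)) · u_j.

Step by step this gives:
  u_1 = (-1, -2, -1)
  u_2 = (3/2, 0, -3/2)
  u_3 = (-1, 1, -1)

Orthogonality check:
  u_2 · u_1 = 0 (should be 0)
  u_3 · u_1 = 0 (should be 0)
  u_3 · u_2 = 0 (should be 0)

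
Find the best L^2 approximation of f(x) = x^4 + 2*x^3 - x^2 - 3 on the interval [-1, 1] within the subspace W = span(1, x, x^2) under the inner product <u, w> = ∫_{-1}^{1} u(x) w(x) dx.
g(x) = -x^2/7 + 6*x/5 - 108/35

The best approximation g ∈ W is the orthogonal projection of f onto W. Writing g = a_0 + a_1 x + a_2 x^2, the coefficients solve the normal equations G · a = b where
  G_{ij} = <φ_i, φ_j> and b_i = <f, φ_i>, with φ_0 = 1, φ_1 = x, φ_2 = x^2.
G =
  [2, 0, 2/3]
  [0, 2/3, 0]
  [2/3, 0, 2/5],
b = (-94/15, 4/5, -74/35).
Solving gives a_0 = -108/35, a_1 = 6/5, a_2 = -1/7, so
  g(x) = -x^2/7 + 6*x/5 - 108/35.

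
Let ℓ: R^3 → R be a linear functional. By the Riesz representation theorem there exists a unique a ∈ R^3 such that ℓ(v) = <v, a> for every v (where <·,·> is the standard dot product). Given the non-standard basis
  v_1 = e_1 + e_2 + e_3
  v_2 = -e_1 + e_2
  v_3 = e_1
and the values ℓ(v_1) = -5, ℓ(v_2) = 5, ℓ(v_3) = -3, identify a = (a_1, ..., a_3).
a = (-3, 2, -4)

Write a = (a_1, ..., a_3) in the standard basis. For each basis vector v_i, ℓ(v_i) = <v_i, a> is a linear equation in the a_j's. Collect the n equations into a matrix system V a = ℓ, where row i of V is v_i (expressed in the standard basis). Since V is invertible (lower-triangular with 1s on the diagonal, up to permutation), solve by back-substitution:
  V =
[[1, 1, 1],
 [-1, 1, 0],
 [1, 0, 0]]
  V a = (-5, 5, -3)
Solving gives a = (-3, 2, -4).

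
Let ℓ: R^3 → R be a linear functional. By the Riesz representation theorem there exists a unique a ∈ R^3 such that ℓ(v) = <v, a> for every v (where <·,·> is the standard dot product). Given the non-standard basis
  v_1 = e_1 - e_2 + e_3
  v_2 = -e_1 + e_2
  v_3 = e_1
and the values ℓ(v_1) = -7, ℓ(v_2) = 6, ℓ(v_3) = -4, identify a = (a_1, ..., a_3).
a = (-4, 2, -1)

Write a = (a_1, ..., a_3) in the standard basis. For each basis vector v_i, ℓ(v_i) = <v_i, a> is a linear equation in the a_j's. Collect the n equations into a matrix system V a = ℓ, where row i of V is v_i (expressed in the standard basis). Since V is invertible (lower-triangular with 1s on the diagonal, up to permutation), solve by back-substitution:
  V =
[[1, -1, 1],
 [-1, 1, 0],
 [1, 0, 0]]
  V a = (-7, 6, -4)
Solving gives a = (-4, 2, -1).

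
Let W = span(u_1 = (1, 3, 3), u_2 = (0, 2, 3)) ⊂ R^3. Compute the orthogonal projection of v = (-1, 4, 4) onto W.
proj_W(v) = (-1/22, 67/22, 51/11)

Set up U = [u_1 | ... | u_2] ∈ R^(3×2). The projector onto W = col(U) is P = U (U^T U)^(-1) U^T.
Compute U^T U =
  [19, 15]
  [15, 13],
and U^T v = (23, 20).
Solve U^T U · c = U^T v for the coefficients: c = (-1/22, 35/22). The projection is proj_W(v) = U c.
Check: (v - proj_W(v)) · u_1 = 0  (should be 0).
Check: (v - proj_W(v)) · u_2 = 0  (should be 0).
Result: proj_W(v) = (-1/22, 67/22, 51/11).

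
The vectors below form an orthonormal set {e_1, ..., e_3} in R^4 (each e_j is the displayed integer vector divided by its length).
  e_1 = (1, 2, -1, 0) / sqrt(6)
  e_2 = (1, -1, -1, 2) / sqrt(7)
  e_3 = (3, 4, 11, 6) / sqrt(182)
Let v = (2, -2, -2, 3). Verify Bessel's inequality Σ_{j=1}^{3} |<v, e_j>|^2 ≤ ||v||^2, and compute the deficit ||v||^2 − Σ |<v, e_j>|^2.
Σ |<v, e_j>|^2 = 270/13; ||v||^2 = 21; deficit = 3/13

Write each e_j = u_j / sqrt(<u_j, u_j>) where u_j is the displayed integer vector. Then <v, e_j> = <v, u_j> / sqrt(<u_j, u_j>), so |<v, e_j>|^2 = <v, u_j>^2 / <u_j, u_j>.
Coefficients: <v, e_1> = 0/sqrt(6), <v, e_2> = 12/sqrt(7), <v, e_3> = -6/sqrt(182).
Square and sum: Σ |<v, e_j>|^2 = 270/13.
Compute ||v||^2 = v·v = 21.
Deficit = 21 − 270/13 = 3/13 ≥ 0, confirming Bessel's inequality. (The deficit equals ||v − Σ <v,e_j> e_j||^2, the squared distance from v to span{e_j}.)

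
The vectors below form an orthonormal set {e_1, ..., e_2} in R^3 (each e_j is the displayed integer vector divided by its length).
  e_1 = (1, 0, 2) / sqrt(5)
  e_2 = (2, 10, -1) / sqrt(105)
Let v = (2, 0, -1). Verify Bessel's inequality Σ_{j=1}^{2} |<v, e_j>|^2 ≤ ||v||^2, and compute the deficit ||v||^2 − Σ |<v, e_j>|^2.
Σ |<v, e_j>|^2 = 5/21; ||v||^2 = 5; deficit = 100/21

Write each e_j = u_j / sqrt(<u_j, u_j>) where u_j is the displayed integer vector. Then <v, e_j> = <v, u_j> / sqrt(<u_j, u_j>), so |<v, e_j>|^2 = <v, u_j>^2 / <u_j, u_j>.
Coefficients: <v, e_1> = 0/sqrt(5), <v, e_2> = 5/sqrt(105).
Square and sum: Σ |<v, e_j>|^2 = 5/21.
Compute ||v||^2 = v·v = 5.
Deficit = 5 − 5/21 = 100/21 ≥ 0, confirming Bessel's inequality. (The deficit equals ||v − Σ <v,e_j> e_j||^2, the squared distance from v to span{e_j}.)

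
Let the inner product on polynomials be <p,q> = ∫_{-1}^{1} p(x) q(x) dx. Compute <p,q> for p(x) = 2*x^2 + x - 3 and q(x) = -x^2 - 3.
<p,q> = 76/5

Expand the product: p(x)·q(x) = -2*x^4 - x^3 - 3*x^2 - 3*x + 9.
∫_{-1}^{1} of each monomial x^k gives [2/(k+1) if k even, 0 if k odd]. Integrating term-by-term (or equivalently evaluating the antiderivative F(x) = -2*x^5/5 - x^4/4 - x^3 - 3*x^2/2 + 9*x at the endpoints):
  F(1) − F(−1) = 117/20 − (-187/20) = 76/5.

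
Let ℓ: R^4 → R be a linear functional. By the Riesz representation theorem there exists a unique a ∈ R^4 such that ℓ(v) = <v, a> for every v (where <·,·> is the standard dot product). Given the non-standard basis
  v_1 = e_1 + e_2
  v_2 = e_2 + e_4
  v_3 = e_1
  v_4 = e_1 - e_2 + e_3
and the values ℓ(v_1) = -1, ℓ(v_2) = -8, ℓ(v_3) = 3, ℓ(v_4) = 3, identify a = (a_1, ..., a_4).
a = (3, -4, -4, -4)

Write a = (a_1, ..., a_4) in the standard basis. For each basis vector v_i, ℓ(v_i) = <v_i, a> is a linear equation in the a_j's. Collect the n equations into a matrix system V a = ℓ, where row i of V is v_i (expressed in the standard basis). Since V is invertible (lower-triangular with 1s on the diagonal, up to permutation), solve by back-substitution:
  V =
[[1, 1, 0, 0],
 [0, 1, 0, 1],
 [1, 0, 0, 0],
 [1, -1, 1, 0]]
  V a = (-1, -8, 3, 3)
Solving gives a = (3, -4, -4, -4).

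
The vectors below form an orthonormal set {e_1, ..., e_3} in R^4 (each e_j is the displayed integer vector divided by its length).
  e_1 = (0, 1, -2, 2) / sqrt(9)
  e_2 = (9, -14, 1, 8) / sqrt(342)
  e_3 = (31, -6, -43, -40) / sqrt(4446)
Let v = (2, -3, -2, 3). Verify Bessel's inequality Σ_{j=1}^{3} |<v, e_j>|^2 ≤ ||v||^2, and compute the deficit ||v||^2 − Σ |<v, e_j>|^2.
Σ |<v, e_j>|^2 = 2993/117; ||v||^2 = 26; deficit = 49/117

Write each e_j = u_j / sqrt(<u_j, u_j>) where u_j is the displayed integer vector. Then <v, e_j> = <v, u_j> / sqrt(<u_j, u_j>), so |<v, e_j>|^2 = <v, u_j>^2 / <u_j, u_j>.
Coefficients: <v, e_1> = 7/sqrt(9), <v, e_2> = 82/sqrt(342), <v, e_3> = 46/sqrt(4446).
Square and sum: Σ |<v, e_j>|^2 = 2993/117.
Compute ||v||^2 = v·v = 26.
Deficit = 26 − 2993/117 = 49/117 ≥ 0, confirming Bessel's inequality. (The deficit equals ||v − Σ <v,e_j> e_j||^2, the squared distance from v to span{e_j}.)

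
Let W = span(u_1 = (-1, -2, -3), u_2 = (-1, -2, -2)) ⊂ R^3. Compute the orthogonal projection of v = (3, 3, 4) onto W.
proj_W(v) = (9/5, 18/5, 4)

Set up U = [u_1 | ... | u_2] ∈ R^(3×2). The projector onto W = col(U) is P = U (U^T U)^(-1) U^T.
Compute U^T U =
  [14, 11]
  [11, 9],
and U^T v = (-21, -17).
Solve U^T U · c = U^T v for the coefficients: c = (-2/5, -7/5). The projection is proj_W(v) = U c.
Check: (v - proj_W(v)) · u_1 = 0  (should be 0).
Check: (v - proj_W(v)) · u_2 = 0  (should be 0).
Result: proj_W(v) = (9/5, 18/5, 4).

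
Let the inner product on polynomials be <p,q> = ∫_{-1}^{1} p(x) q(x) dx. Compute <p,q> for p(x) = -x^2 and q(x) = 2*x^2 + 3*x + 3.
<p,q> = -14/5

Expand the product: p(x)·q(x) = -2*x^4 - 3*x^3 - 3*x^2.
∫_{-1}^{1} of each monomial x^k gives [2/(k+1) if k even, 0 if k odd]. Integrating term-by-term (or equivalently evaluating the antiderivative F(x) = -2*x^5/5 - 3*x^4/4 - x^3 at the endpoints):
  F(1) − F(−1) = -43/20 − (13/20) = -14/5.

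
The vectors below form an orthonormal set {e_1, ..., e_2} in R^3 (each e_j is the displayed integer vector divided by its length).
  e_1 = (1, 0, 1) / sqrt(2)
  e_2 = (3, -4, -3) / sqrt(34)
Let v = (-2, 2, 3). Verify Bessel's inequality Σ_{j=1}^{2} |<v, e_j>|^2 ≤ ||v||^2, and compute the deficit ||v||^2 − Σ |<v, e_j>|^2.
Σ |<v, e_j>|^2 = 273/17; ||v||^2 = 17; deficit = 16/17

Write each e_j = u_j / sqrt(<u_j, u_j>) where u_j is the displayed integer vector. Then <v, e_j> = <v, u_j> / sqrt(<u_j, u_j>), so |<v, e_j>|^2 = <v, u_j>^2 / <u_j, u_j>.
Coefficients: <v, e_1> = 1/sqrt(2), <v, e_2> = -23/sqrt(34).
Square and sum: Σ |<v, e_j>|^2 = 273/17.
Compute ||v||^2 = v·v = 17.
Deficit = 17 − 273/17 = 16/17 ≥ 0, confirming Bessel's inequality. (The deficit equals ||v − Σ <v,e_j> e_j||^2, the squared distance from v to span{e_j}.)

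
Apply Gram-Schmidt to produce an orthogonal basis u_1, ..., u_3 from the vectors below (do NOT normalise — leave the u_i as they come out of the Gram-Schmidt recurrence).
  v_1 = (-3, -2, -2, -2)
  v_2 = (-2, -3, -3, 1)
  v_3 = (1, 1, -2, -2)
Orthogonal basis:
  u_1 = (-3, -2, -2, -2)
  u_2 = (2/7, -31/21, -31/21, 53/21)
  u_3 = (344/227, 190/227, -491/227, -215/227)

Apply the Gram-Schmidt recurrence
  u_1 = v_1
  u_i = v_i − Σ_{j<i} ((v_i · u_j) / (u_j · u_j)) · u_j.

Step by step this gives:
  u_1 = (-3, -2, -2, -2)
  u_2 = (2/7, -31/21, -31/21, 53/21)
  u_3 = (344/227, 190/227, -491/227, -215/227)

Orthogonality check:
  u_2 · u_1 = 0 (should be 0)
  u_3 · u_1 = 0 (should be 0)
  u_3 · u_2 = 0 (should be 0)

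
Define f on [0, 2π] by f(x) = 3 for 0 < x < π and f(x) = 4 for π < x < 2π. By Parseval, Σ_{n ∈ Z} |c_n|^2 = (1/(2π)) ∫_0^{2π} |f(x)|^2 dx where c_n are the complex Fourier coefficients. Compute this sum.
Σ |c_n|^2 = 25/2

Parseval equates the L^2 energy of f (normalised by 1/(2π)) with the ℓ^2 sum of its Fourier coefficients: (1/(2π)) ∫_0^{2π} |f|^2 = Σ |c_n|^2.
Compute the left side: (1/(2π)) [∫_0^π 3^2 dx + ∫_π^{2π} 4^2 dx] = (1/(2π)) · (9π + 16π) = (9 + 16)/2 = 25/2.
So Σ_{n ∈ Z} |c_n|^2 = 25/2.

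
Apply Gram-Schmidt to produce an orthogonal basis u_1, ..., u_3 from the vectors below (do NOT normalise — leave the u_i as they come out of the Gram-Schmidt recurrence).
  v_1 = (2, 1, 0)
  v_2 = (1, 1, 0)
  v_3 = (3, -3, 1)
Orthogonal basis:
  u_1 = (2, 1, 0)
  u_2 = (-1/5, 2/5, 0)
  u_3 = (0, 0, 1)

Apply the Gram-Schmidt recurrence
  u_1 = v_1
  u_i = v_i − Σ_{j<i} ((v_i · u_j) / (u_j · u_j)) · u_j.

Step by step this gives:
  u_1 = (2, 1, 0)
  u_2 = (-1/5, 2/5, 0)
  u_3 = (0, 0, 1)

Orthogonality check:
  u_2 · u_1 = 0 (should be 0)
  u_3 · u_1 = 0 (should be 0)
  u_3 · u_2 = 0 (should be 0)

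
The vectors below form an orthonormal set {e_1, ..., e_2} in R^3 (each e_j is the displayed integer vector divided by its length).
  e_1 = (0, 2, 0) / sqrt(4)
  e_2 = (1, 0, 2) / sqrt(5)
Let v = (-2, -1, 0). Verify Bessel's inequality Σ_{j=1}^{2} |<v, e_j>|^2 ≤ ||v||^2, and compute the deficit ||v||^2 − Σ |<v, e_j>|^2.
Σ |<v, e_j>|^2 = 9/5; ||v||^2 = 5; deficit = 16/5

Write each e_j = u_j / sqrt(<u_j, u_j>) where u_j is the displayed integer vector. Then <v, e_j> = <v, u_j> / sqrt(<u_j, u_j>), so |<v, e_j>|^2 = <v, u_j>^2 / <u_j, u_j>.
Coefficients: <v, e_1> = -2/sqrt(4), <v, e_2> = -2/sqrt(5).
Square and sum: Σ |<v, e_j>|^2 = 9/5.
Compute ||v||^2 = v·v = 5.
Deficit = 5 − 9/5 = 16/5 ≥ 0, confirming Bessel's inequality. (The deficit equals ||v − Σ <v,e_j> e_j||^2, the squared distance from v to span{e_j}.)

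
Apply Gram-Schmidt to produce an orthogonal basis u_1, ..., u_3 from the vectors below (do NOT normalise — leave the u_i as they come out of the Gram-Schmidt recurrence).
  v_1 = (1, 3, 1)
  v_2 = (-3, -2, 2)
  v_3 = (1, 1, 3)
Orthogonal basis:
  u_1 = (1, 3, 1)
  u_2 = (-26/11, -1/11, 29/11)
  u_3 = (32/23, -20/23, 28/23)

Apply the Gram-Schmidt recurrence
  u_1 = v_1
  u_i = v_i − Σ_{j<i} ((v_i · u_j) / (u_j · u_j)) · u_j.

Step by step this gives:
  u_1 = (1, 3, 1)
  u_2 = (-26/11, -1/11, 29/11)
  u_3 = (32/23, -20/23, 28/23)

Orthogonality check:
  u_2 · u_1 = 0 (should be 0)
  u_3 · u_1 = 0 (should be 0)
  u_3 · u_2 = 0 (should be 0)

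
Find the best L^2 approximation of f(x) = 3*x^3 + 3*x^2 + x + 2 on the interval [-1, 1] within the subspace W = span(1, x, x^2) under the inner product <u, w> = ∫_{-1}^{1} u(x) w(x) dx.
g(x) = 3*x^2 + 14*x/5 + 2

The best approximation g ∈ W is the orthogonal projection of f onto W. Writing g = a_0 + a_1 x + a_2 x^2, the coefficients solve the normal equations G · a = b where
  G_{ij} = <φ_i, φ_j> and b_i = <f, φ_i>, with φ_0 = 1, φ_1 = x, φ_2 = x^2.
G =
  [2, 0, 2/3]
  [0, 2/3, 0]
  [2/3, 0, 2/5],
b = (6, 28/15, 38/15).
Solving gives a_0 = 2, a_1 = 14/5, a_2 = 3, so
  g(x) = 3*x^2 + 14*x/5 + 2.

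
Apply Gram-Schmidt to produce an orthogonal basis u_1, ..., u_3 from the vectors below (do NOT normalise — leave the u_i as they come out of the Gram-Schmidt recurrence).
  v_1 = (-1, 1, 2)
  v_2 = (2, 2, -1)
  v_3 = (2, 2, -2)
Orthogonal basis:
  u_1 = (-1, 1, 2)
  u_2 = (5/3, 7/3, -1/3)
  u_3 = (-2/5, 6/25, -8/25)

Apply the Gram-Schmidt recurrence
  u_1 = v_1
  u_i = v_i − Σ_{j<i} ((v_i · u_j) / (u_j · u_j)) · u_j.

Step by step this gives:
  u_1 = (-1, 1, 2)
  u_2 = (5/3, 7/3, -1/3)
  u_3 = (-2/5, 6/25, -8/25)

Orthogonality check:
  u_2 · u_1 = 0 (should be 0)
  u_3 · u_1 = 0 (should be 0)
  u_3 · u_2 = 0 (should be 0)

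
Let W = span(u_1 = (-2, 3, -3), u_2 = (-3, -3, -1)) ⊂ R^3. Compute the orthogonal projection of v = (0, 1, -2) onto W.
proj_W(v) = (-138/209, 579/418, -491/418)

Set up U = [u_1 | ... | u_2] ∈ R^(3×2). The projector onto W = col(U) is P = U (U^T U)^(-1) U^T.
Compute U^T U =
  [22, 0]
  [0, 19],
and U^T v = (9, -1).
Solve U^T U · c = U^T v for the coefficients: c = (9/22, -1/19). The projection is proj_W(v) = U c.
Check: (v - proj_W(v)) · u_1 = 0  (should be 0).
Check: (v - proj_W(v)) · u_2 = 0  (should be 0).
Result: proj_W(v) = (-138/209, 579/418, -491/418).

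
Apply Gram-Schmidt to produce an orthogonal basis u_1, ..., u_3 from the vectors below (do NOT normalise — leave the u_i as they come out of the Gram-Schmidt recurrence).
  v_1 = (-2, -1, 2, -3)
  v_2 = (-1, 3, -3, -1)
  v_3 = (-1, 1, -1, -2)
Orthogonal basis:
  u_1 = (-2, -1, 2, -3)
  u_2 = (-13/9, 25/9, -23/9, -5/3)
  u_3 = (55/172, -33/172, -35/172, -49/172)

Apply the Gram-Schmidt recurrence
  u_1 = v_1
  u_i = v_i − Σ_{j<i} ((v_i · u_j) / (u_j · u_j)) · u_j.

Step by step this gives:
  u_1 = (-2, -1, 2, -3)
  u_2 = (-13/9, 25/9, -23/9, -5/3)
  u_3 = (55/172, -33/172, -35/172, -49/172)

Orthogonality check:
  u_2 · u_1 = 0 (should be 0)
  u_3 · u_1 = 0 (should be 0)
  u_3 · u_2 = 0 (should be 0)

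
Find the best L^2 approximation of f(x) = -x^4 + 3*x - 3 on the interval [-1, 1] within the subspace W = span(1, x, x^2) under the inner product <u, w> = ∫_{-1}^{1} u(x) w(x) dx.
g(x) = -6*x^2/7 + 3*x - 102/35

The best approximation g ∈ W is the orthogonal projection of f onto W. Writing g = a_0 + a_1 x + a_2 x^2, the coefficients solve the normal equations G · a = b where
  G_{ij} = <φ_i, φ_j> and b_i = <f, φ_i>, with φ_0 = 1, φ_1 = x, φ_2 = x^2.
G =
  [2, 0, 2/3]
  [0, 2/3, 0]
  [2/3, 0, 2/5],
b = (-32/5, 2, -16/7).
Solving gives a_0 = -102/35, a_1 = 3, a_2 = -6/7, so
  g(x) = -6*x^2/7 + 3*x - 102/35.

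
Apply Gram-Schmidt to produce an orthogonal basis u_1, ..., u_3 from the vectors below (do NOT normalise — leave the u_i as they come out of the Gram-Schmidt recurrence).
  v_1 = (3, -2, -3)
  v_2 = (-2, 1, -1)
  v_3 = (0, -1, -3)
Orthogonal basis:
  u_1 = (3, -2, -3)
  u_2 = (-29/22, 6/11, -37/22)
  u_3 = (-30/107, -54/107, 6/107)

Apply the Gram-Schmidt recurrence
  u_1 = v_1
  u_i = v_i − Σ_{j<i} ((v_i · u_j) / (u_j · u_j)) · u_j.

Step by step this gives:
  u_1 = (3, -2, -3)
  u_2 = (-29/22, 6/11, -37/22)
  u_3 = (-30/107, -54/107, 6/107)

Orthogonality check:
  u_2 · u_1 = 0 (should be 0)
  u_3 · u_1 = 0 (should be 0)
  u_3 · u_2 = 0 (should be 0)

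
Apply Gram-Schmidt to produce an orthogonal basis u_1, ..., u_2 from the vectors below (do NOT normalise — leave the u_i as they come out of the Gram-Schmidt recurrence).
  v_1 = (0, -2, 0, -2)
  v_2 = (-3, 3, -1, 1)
Orthogonal basis:
  u_1 = (0, -2, 0, -2)
  u_2 = (-3, 1, -1, -1)

Apply the Gram-Schmidt recurrence
  u_1 = v_1
  u_i = v_i − Σ_{j<i} ((v_i · u_j) / (u_j · u_j)) · u_j.

Step by step this gives:
  u_1 = (0, -2, 0, -2)
  u_2 = (-3, 1, -1, -1)

Orthogonality check:
  u_2 · u_1 = 0 (should be 0)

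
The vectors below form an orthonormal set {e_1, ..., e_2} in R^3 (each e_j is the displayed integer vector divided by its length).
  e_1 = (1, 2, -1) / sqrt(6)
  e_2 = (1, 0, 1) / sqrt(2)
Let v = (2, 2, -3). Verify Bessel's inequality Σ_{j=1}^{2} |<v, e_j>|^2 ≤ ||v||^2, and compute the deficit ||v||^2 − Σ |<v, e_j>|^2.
Σ |<v, e_j>|^2 = 14; ||v||^2 = 17; deficit = 3

Write each e_j = u_j / sqrt(<u_j, u_j>) where u_j is the displayed integer vector. Then <v, e_j> = <v, u_j> / sqrt(<u_j, u_j>), so |<v, e_j>|^2 = <v, u_j>^2 / <u_j, u_j>.
Coefficients: <v, e_1> = 9/sqrt(6), <v, e_2> = -1/sqrt(2).
Square and sum: Σ |<v, e_j>|^2 = 14.
Compute ||v||^2 = v·v = 17.
Deficit = 17 − 14 = 3 ≥ 0, confirming Bessel's inequality. (The deficit equals ||v − Σ <v,e_j> e_j||^2, the squared distance from v to span{e_j}.)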